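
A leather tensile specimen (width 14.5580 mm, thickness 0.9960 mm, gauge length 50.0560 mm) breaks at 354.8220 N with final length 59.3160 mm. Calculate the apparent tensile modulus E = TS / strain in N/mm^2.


TS = F / (w * t) = 354.8220 / (14.5580 * 0.9960) = 24.4709 N/mm^2
strain = (Lf - L0) / L0 = (59.3160 - 50.0560) / 50.0560 = 0.1850
E = TS / strain = 24.4709 / 0.1850 = 132.2801 N/mm^2


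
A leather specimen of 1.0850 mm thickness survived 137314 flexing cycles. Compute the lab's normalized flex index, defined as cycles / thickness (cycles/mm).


Formula: Index = cycles / thickness
Substituting: Index = 137314 / 1.0850
Result: 126556.6820 cycles/mm


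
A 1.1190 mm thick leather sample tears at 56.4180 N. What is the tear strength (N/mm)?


Formula: Tear strength = force / thickness
Substituting: Tear strength = 56.4180 / 1.1190
Result: 50.4182 N/mm


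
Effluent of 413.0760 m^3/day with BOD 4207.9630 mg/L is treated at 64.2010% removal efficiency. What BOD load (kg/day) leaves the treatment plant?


Load_in = volume * conc / 1000 = 413.0760 * 4207.9630 / 1000 = 1738.2085 kg/day
Removed = Load_in * eff / 100 = 1738.2085 * 64.2010 / 100 = 1115.9473 kg/day
Load_out = Load_in - Removed = 1738.2085 - 1115.9473 = 622.2613 kg/day


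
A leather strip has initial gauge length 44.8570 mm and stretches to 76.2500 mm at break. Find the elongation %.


Formula: Elongation = (Lf - L0) / L0 * 100
Substituting: Elongation = (76.2500 - 44.8570) / 44.8570 * 100
Result: 69.9846 %


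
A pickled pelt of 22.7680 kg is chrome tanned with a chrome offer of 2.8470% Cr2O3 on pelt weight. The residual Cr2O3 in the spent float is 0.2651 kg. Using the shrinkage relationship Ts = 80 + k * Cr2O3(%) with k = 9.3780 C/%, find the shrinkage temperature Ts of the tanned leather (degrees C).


Offered = pelt * offer_pct / 100 = 22.7680 * 2.8470 / 100 = 0.6482 kg
Uptake = offered - residual = 0.6482 - 0.2651 = 0.3831 kg
Cr2O3% on pelt = uptake / pelt * 100 = 0.3831 / 22.7680 * 100 = 1.6826 %
Ts = 80 + k * Cr2O3% = 80 + 9.3780 * 1.6826 = 95.7799 C


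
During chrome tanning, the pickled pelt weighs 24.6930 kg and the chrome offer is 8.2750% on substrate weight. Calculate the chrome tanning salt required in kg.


Formula: Chrome = substrate * pct / 100
Substituting: Chrome = 24.6930 * 8.2750 / 100
Result: 2.0433 kg


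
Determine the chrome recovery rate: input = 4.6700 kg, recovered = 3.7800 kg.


Formula: Recovery = recovered / input * 100
Substituting: Recovery = 3.7800 / 4.6700 * 100
Result: 80.9422 %


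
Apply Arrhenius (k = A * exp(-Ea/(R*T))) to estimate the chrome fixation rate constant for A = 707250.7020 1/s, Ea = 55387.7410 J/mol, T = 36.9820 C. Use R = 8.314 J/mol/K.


T_K = T_C + 273.15 = 36.9820 + 273.15 = 310.1320 K
exponent = -Ea / (R * T_K) = -55387.7410 / (8.314 * 310.1320) = -21.4811
k = A * exp(exponent) = 707250.7020 * exp(-21.4811) = 3.3147e-04 1/s


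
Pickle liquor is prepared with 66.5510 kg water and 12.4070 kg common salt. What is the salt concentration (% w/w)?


Formula: Conc = salt / (water + salt) * 100
Substituting: Conc = 12.4070 / (66.5510 + 12.4070) * 100
Result: 15.7134 %


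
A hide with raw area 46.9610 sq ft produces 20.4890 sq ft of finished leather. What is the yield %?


Formula: Yield = finished / raw * 100
Substituting: Yield = 20.4890 / 46.9610 * 100
Result: 43.6298 %


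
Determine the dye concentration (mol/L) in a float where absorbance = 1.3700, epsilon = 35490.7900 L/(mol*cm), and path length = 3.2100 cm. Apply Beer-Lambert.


Formula: c = A / (epsilon * l)
Substituting: c = 1.3700 / (35490.7900 * 3.2100)
Result: 1.2025e-05 mol/L


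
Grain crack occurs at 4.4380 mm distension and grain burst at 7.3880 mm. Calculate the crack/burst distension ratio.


Formula: Ratio = crack / burst
Substituting: Ratio = 4.4380 / 7.3880
Result: 0.6007


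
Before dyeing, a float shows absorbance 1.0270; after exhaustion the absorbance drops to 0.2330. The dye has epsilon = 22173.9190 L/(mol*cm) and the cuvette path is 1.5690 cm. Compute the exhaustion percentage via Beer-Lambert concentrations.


c_initial = A_i / (epsilon * l) = 1.0270 / (22173.9190 * 1.5690) = 2.9519e-05 mol/L
c_final = A_f / (epsilon * l) = 0.2330 / (22173.9190 * 1.5690) = 6.6972e-06 mol/L
Exhaustion = (c_initial - c_final) / c_initial * 100 = (2.9519e-05 - 6.6972e-06) / 2.9519e-05 * 100 = 77.3126 %


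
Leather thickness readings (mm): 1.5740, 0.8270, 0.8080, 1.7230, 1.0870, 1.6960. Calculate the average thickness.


Formula: Average = sum / n
Substituting: Average = 7.7150 / 6
Result: 1.2858 mm


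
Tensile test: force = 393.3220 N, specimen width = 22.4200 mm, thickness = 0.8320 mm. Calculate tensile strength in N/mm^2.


Formula: TS = force / (width * thickness)
Substituting: TS = 393.3220 / (22.4200 * 0.8320)
Result: 21.0858 N/mm^2


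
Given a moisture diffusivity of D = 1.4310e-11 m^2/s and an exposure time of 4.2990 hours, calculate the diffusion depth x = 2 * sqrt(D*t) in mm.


t = 4.2990 hr * 3600 = 15476.4000 s
D * t = 1.4310e-11 * 15476.4000 = 2.2147e-07
x = 2 * sqrt(D*t) = 2 * sqrt(2.2147e-07) = 9.4121e-04 m = 0.9412 mm


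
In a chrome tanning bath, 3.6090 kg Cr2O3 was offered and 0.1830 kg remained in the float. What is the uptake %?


Formula: Uptake = (offered - residual) / offered * 100
Substituting: Uptake = (3.6090 - 0.1830) / 3.6090 * 100
Result: 94.9293 %


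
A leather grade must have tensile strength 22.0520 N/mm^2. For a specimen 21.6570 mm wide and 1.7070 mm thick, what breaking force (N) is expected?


Formula: F = TS * w * t
Substituting: F = 22.0520 * 21.6570 * 1.7070
Result: 815.2293 N


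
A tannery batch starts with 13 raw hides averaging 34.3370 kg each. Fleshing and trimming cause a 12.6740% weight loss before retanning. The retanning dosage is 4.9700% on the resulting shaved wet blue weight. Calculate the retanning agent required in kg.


Total_raw = N * avg_wt = 13 * 34.3370 = 446.3810 kg
Substrate = Total_raw * (1 - loss/100) = 446.3810 * (1 - 12.6740/100) = 389.8067 kg
Retan = Substrate * pct / 100 = 389.8067 * 4.9700 / 100 = 19.3734 kg


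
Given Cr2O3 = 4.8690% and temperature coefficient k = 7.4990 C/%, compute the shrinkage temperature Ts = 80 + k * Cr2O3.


Formula: Ts = 80 + k * Cr2O3
Substituting: Ts = 80 + 7.4990 * 4.8690
Result: 116.5126 C


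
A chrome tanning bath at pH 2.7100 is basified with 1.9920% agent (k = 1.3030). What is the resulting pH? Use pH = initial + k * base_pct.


Formula: pH_final = pH_initial + k * base_pct
Substituting: pH_final = 2.7100 + 1.3030 * 1.9920
Result: 5.3056


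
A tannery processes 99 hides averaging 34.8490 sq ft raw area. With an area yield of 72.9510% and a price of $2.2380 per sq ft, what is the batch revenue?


Raw_total = N * avg_area = 99 * 34.8490 = 3450.0510 sq ft
Finished = Raw_total * yield / 100 = 3450.0510 * 72.9510 / 100 = 2516.8467 sq ft
Value = Finished * price = 2516.8467 * 2.2380 = 5632.7029 $


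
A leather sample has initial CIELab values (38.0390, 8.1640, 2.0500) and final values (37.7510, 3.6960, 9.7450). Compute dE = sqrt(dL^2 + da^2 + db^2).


dL = -0.2880, da = -4.4680, db = 7.6950
dE = sqrt((-0.2880)^2 + (-4.4680)^2 + 7.6950^2) = 8.9028


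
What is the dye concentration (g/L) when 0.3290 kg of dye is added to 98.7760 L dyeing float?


Formula: Conc = dye_mass(kg) / volume(L) * 1000
Substituting: Conc = 0.3290 / 98.7760 * 1000
Result: 3.3308 g/L


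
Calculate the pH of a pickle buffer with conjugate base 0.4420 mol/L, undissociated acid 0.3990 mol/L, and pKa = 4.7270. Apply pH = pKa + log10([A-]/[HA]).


ratio = [A-] / [HA] = 0.4420 / 0.3990 = 1.1078
log10(ratio) = 0.0444494
pH = pKa + log10(ratio) = 4.7270 + 0.0444494 = 4.7714


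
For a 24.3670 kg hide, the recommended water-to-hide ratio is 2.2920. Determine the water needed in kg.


Formula: Water = hide_weight * ratio
Substituting: Water = 24.3670 * 2.2920
Result: 55.8492 kg


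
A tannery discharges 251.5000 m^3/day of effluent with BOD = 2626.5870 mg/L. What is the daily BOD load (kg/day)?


Formula: BOD_load = volume * conc / 1000
Substituting: BOD_load = 251.5000 * 2626.5870 / 1000
Result: 660.5866 kg/day


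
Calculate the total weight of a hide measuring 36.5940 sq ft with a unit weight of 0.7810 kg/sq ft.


Formula: Weight = area * weight_per_sqft
Substituting: Weight = 36.5940 * 0.7810
Result: 28.5799 kg


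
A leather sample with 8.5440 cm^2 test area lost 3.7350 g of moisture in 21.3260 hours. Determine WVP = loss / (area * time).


Formula: WVP = loss / (area * time)
Substituting: WVP = 3.7350 / (8.5440 * 21.3260)
Result: 0.0204984 g/(cm^2*hr)


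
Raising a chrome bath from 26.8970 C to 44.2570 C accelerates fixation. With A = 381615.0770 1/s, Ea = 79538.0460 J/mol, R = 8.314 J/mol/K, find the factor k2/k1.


T1 = 26.8970 + 273.15 = 300.0470 K; T2 = 44.2570 + 273.15 = 317.4070 K
k1 = A * exp(-Ea/(R*T1)) = 381615.0770 * exp(-79538.0460/(8.314*300.0470)) = 5.4261e-09 1/s
k2 = A * exp(-Ea/(R*T2)) = 381615.0770 * exp(-79538.0460/(8.314*317.4070)) = 3.1034e-08 1/s
k2/k1 = 3.1034e-08 / 5.4261e-09 = 5.7193


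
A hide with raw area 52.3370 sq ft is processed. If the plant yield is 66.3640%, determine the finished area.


Formula: finished = raw * yield / 100
Substituting: finished = 52.3370 * 66.3640 / 100
Result: 34.7329 sq ft


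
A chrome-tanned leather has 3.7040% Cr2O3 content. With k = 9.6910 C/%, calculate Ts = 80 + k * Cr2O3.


Formula: Ts = 80 + k * Cr2O3
Substituting: Ts = 80 + 9.6910 * 3.7040
Result: 115.8955 C


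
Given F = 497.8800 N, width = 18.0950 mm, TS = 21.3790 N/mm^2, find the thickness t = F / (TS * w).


Formula: t = F / (TS * w)
Substituting: t = 497.8800 / (21.3790 * 18.0950)
Result: 1.2870 mm


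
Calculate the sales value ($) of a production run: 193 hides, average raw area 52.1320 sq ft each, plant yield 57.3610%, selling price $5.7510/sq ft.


Raw_total = N * avg_area = 193 * 52.1320 = 10061.4760 sq ft
Finished = Raw_total * yield / 100 = 10061.4760 * 57.3610 / 100 = 5771.3632 sq ft
Value = Finished * price = 5771.3632 * 5.7510 = 33191.1100 $


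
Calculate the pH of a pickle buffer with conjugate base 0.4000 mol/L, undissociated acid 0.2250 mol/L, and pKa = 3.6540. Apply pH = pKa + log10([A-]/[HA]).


ratio = [A-] / [HA] = 0.4000 / 0.2250 = 1.7778
log10(ratio) = 0.2499
pH = pKa + log10(ratio) = 3.6540 + 0.2499 = 3.9039


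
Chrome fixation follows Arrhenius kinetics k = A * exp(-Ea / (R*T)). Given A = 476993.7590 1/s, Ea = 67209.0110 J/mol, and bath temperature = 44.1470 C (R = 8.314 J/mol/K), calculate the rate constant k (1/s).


T_K = T_C + 273.15 = 44.1470 + 273.15 = 317.2970 K
exponent = -Ea / (R * T_K) = -67209.0110 / (8.314 * 317.2970) = -25.4772
k = A * exp(exponent) = 476993.7590 * exp(-25.4772) = 4.1106e-06 1/s


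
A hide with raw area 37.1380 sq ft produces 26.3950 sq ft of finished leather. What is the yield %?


Formula: Yield = finished / raw * 100
Substituting: Yield = 26.3950 / 37.1380 * 100
Result: 71.0728 %


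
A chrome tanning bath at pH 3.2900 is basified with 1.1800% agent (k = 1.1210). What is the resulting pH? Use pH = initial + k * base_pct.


Formula: pH_final = pH_initial + k * base_pct
Substituting: pH_final = 3.2900 + 1.1210 * 1.1800
Result: 4.6128


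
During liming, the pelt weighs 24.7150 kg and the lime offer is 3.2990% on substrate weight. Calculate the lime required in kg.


Formula: Lime = substrate * pct / 100
Substituting: Lime = 24.7150 * 3.2990 / 100
Result: 0.8153 kg


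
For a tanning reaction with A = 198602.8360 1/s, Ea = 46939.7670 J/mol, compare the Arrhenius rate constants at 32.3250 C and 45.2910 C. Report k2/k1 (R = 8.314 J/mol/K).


T1 = 32.3250 + 273.15 = 305.4750 K; T2 = 45.2910 + 273.15 = 318.4410 K
k1 = A * exp(-Ea/(R*T1)) = 198602.8360 * exp(-46939.7670/(8.314*305.4750)) = 0.00186741 1/s
k2 = A * exp(-Ea/(R*T2)) = 198602.8360 * exp(-46939.7670/(8.314*318.4410)) = 0.00396337 1/s
k2/k1 = 0.00396337 / 0.00186741 = 2.1224


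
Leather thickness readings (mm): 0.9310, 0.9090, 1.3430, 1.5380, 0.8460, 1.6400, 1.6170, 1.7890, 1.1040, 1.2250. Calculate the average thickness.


Formula: Average = sum / n
Substituting: Average = 12.9420 / 10
Result: 1.2942 mm


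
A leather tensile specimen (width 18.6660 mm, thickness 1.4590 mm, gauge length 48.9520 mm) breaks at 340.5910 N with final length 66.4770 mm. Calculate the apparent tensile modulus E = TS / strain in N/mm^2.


TS = F / (w * t) = 340.5910 / (18.6660 * 1.4590) = 12.5062 N/mm^2
strain = (Lf - L0) / L0 = (66.4770 - 48.9520) / 48.9520 = 0.3580
E = TS / strain = 12.5062 / 0.3580 = 34.9333 N/mm^2


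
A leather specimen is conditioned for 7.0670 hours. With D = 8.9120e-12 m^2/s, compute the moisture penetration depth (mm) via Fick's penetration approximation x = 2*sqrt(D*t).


t = 7.0670 hr * 3600 = 25441.2000 s
D * t = 8.9120e-12 * 25441.2000 = 2.2673e-07
x = 2 * sqrt(D*t) = 2 * sqrt(2.2673e-07) = 9.5233e-04 m = 0.9523 mm


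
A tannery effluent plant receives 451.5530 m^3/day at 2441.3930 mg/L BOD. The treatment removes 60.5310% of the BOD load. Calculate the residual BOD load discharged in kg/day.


Load_in = volume * conc / 1000 = 451.5530 * 2441.3930 / 1000 = 1102.4183 kg/day
Removed = Load_in * eff / 100 = 1102.4183 * 60.5310 / 100 = 667.3048 kg/day
Load_out = Load_in - Removed = 1102.4183 - 667.3048 = 435.1135 kg/day


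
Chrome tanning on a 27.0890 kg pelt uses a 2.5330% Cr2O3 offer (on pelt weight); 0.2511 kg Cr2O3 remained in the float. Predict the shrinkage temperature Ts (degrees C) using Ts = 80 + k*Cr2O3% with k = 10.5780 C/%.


Offered = pelt * offer_pct / 100 = 27.0890 * 2.5330 / 100 = 0.6862 kg
Uptake = offered - residual = 0.6862 - 0.2511 = 0.4351 kg
Cr2O3% on pelt = uptake / pelt * 100 = 0.4351 / 27.0890 * 100 = 1.6061 %
Ts = 80 + k * Cr2O3% = 80 + 10.5780 * 1.6061 = 96.9889 C


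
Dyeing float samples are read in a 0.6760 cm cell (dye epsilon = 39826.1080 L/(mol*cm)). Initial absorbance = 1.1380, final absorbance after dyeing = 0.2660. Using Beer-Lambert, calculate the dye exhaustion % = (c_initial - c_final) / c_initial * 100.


c_initial = A_i / (epsilon * l) = 1.1380 / (39826.1080 * 0.6760) = 4.2270e-05 mol/L
c_final = A_f / (epsilon * l) = 0.2660 / (39826.1080 * 0.6760) = 9.8802e-06 mol/L
Exhaustion = (c_initial - c_final) / c_initial * 100 = (4.2270e-05 - 9.8802e-06) / 4.2270e-05 * 100 = 76.6257 %


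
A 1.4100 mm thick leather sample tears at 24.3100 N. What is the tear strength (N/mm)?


Formula: Tear strength = force / thickness
Substituting: Tear strength = 24.3100 / 1.4100
Result: 17.2411 N/mm


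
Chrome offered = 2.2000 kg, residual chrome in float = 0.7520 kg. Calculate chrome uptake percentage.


Formula: Uptake = (offered - residual) / offered * 100
Substituting: Uptake = (2.2000 - 0.7520) / 2.2000 * 100
Result: 65.8182 %


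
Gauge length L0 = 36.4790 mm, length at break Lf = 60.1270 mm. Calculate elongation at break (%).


Formula: Elongation = (Lf - L0) / L0 * 100
Substituting: Elongation = (60.1270 - 36.4790) / 36.4790 * 100
Result: 64.8263 %


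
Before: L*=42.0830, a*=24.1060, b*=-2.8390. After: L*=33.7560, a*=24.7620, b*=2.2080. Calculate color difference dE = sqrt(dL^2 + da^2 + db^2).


dL = -8.3270, da = 0.6560, db = 5.0470
dE = sqrt((-8.3270)^2 + 0.6560^2 + 5.0470^2) = 9.7592


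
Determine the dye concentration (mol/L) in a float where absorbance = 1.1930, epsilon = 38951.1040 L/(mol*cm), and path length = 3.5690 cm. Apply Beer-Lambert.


Formula: c = A / (epsilon * l)
Substituting: c = 1.1930 / (38951.1040 * 3.5690)
Result: 8.5817e-06 mol/L


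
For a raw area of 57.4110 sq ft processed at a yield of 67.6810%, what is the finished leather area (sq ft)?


Formula: finished = raw * yield / 100
Substituting: finished = 57.4110 * 67.6810 / 100
Result: 38.8563 sq ft


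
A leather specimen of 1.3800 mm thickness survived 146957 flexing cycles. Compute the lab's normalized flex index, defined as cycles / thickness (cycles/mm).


Formula: Index = cycles / thickness
Substituting: Index = 146957 / 1.3800
Result: 106490.5797 cycles/mm


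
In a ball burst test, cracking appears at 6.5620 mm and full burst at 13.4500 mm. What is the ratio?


Formula: Ratio = crack / burst
Substituting: Ratio = 6.5620 / 13.4500
Result: 0.4879


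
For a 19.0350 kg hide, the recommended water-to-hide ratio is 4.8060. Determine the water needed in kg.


Formula: Water = hide_weight * ratio
Substituting: Water = 19.0350 * 4.8060
Result: 91.4822 kg


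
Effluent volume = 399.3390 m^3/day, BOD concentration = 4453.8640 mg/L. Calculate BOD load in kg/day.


Formula: BOD_load = volume * conc / 1000
Substituting: BOD_load = 399.3390 * 4453.8640 / 1000
Result: 1778.6016 kg/day


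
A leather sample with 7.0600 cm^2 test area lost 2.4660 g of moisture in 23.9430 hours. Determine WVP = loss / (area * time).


Formula: WVP = loss / (area * time)
Substituting: WVP = 2.4660 / (7.0600 * 23.9430)
Result: 0.0145885 g/(cm^2*hr)


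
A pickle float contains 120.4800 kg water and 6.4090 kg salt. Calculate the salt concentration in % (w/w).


Formula: Conc = salt / (water + salt) * 100
Substituting: Conc = 6.4090 / (120.4800 + 6.4090) * 100
Result: 5.0509 %


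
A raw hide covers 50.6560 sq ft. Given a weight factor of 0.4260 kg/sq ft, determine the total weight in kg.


Formula: Weight = area * weight_per_sqft
Substituting: Weight = 50.6560 * 0.4260
Result: 21.5795 kg


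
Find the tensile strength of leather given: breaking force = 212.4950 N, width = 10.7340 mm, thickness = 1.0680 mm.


Formula: TS = force / (width * thickness)
Substituting: TS = 212.4950 / (10.7340 * 1.0680)
Result: 18.5360 N/mm^2


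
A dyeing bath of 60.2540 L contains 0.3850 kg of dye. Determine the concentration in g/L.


Formula: Conc = dye_mass(kg) / volume(L) * 1000
Substituting: Conc = 0.3850 / 60.2540 * 1000
Result: 6.3896 g/L


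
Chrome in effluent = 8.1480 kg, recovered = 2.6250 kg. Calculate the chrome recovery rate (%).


Formula: Recovery = recovered / input * 100
Substituting: Recovery = 2.6250 / 8.1480 * 100
Result: 32.2165 %


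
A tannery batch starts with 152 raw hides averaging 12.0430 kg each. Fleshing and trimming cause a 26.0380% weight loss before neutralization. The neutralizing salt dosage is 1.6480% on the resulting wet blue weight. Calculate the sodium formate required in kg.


Total_raw = N * avg_wt = 152 * 12.0430 = 1830.5360 kg
Substrate = Total_raw * (1 - loss/100) = 1830.5360 * (1 - 26.0380/100) = 1353.9010 kg
Neutralizer = Substrate * pct / 100 = 1353.9010 * 1.6480 / 100 = 22.3123 kg


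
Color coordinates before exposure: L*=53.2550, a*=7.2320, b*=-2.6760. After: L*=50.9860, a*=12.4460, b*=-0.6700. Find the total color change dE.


dL = -2.2690, da = 5.2140, db = 2.0060
dE = sqrt((-2.2690)^2 + 5.2140^2 + 2.0060^2) = 6.0298


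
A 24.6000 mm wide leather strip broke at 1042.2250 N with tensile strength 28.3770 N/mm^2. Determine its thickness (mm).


Formula: t = F / (TS * w)
Substituting: t = 1042.2250 / (28.3770 * 24.6000)
Result: 1.4930 mm


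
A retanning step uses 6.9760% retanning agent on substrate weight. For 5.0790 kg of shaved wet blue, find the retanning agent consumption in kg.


Formula: Retan = substrate * pct / 100
Substituting: Retan = 5.0790 * 6.9760 / 100
Result: 0.3543 kg


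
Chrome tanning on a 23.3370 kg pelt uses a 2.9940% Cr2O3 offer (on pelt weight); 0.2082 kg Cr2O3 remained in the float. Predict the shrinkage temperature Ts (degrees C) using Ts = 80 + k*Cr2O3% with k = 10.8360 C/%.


Offered = pelt * offer_pct / 100 = 23.3370 * 2.9940 / 100 = 0.6987 kg
Uptake = offered - residual = 0.6987 - 0.2082 = 0.4905 kg
Cr2O3% on pelt = uptake / pelt * 100 = 0.4905 / 23.3370 * 100 = 2.1019 %
Ts = 80 + k * Cr2O3% = 80 + 10.8360 * 2.1019 = 102.7757 C


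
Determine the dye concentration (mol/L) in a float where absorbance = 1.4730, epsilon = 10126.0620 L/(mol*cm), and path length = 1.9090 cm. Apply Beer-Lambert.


Formula: c = A / (epsilon * l)
Substituting: c = 1.4730 / (10126.0620 * 1.9090)
Result: 7.6200e-05 mol/L


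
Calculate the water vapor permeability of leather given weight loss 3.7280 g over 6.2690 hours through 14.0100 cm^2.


Formula: WVP = loss / (area * time)
Substituting: WVP = 3.7280 / (14.0100 * 6.2690)
Result: 0.0424463 g/(cm^2*hr)


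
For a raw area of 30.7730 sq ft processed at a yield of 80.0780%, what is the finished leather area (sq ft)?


Formula: finished = raw * yield / 100
Substituting: finished = 30.7730 * 80.0780 / 100
Result: 24.6424 sq ft


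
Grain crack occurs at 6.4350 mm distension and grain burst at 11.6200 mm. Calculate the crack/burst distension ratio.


Formula: Ratio = crack / burst
Substituting: Ratio = 6.4350 / 11.6200
Result: 0.5538


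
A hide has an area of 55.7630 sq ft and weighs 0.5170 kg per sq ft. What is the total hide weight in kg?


Formula: Weight = area * weight_per_sqft
Substituting: Weight = 55.7630 * 0.5170
Result: 28.8295 kg


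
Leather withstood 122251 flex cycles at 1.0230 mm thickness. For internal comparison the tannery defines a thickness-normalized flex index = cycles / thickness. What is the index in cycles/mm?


Formula: Index = cycles / thickness
Substituting: Index = 122251 / 1.0230
Result: 119502.4438 cycles/mm


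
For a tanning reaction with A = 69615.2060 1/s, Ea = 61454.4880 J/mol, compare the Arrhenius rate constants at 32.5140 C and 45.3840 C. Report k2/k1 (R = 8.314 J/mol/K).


T1 = 32.5140 + 273.15 = 305.6640 K; T2 = 45.3840 + 273.15 = 318.5340 K
k1 = A * exp(-Ea/(R*T1)) = 69615.2060 * exp(-61454.4880/(8.314*305.6640)) = 2.1899e-06 1/s
k2 = A * exp(-Ea/(R*T2)) = 69615.2060 * exp(-61454.4880/(8.314*318.5340)) = 5.8178e-06 1/s
k2/k1 = 5.8178e-06 / 2.1899e-06 = 2.6566


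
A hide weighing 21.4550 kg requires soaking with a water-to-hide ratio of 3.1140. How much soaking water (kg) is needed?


Formula: Water = hide_weight * ratio
Substituting: Water = 21.4550 * 3.1140
Result: 66.8109 kg


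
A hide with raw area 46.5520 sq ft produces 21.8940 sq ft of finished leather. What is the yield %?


Formula: Yield = finished / raw * 100
Substituting: Yield = 21.8940 / 46.5520 * 100
Result: 47.0313 %


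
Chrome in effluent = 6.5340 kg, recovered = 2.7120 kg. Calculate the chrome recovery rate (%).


Formula: Recovery = recovered / input * 100
Substituting: Recovery = 2.7120 / 6.5340 * 100
Result: 41.5060 %


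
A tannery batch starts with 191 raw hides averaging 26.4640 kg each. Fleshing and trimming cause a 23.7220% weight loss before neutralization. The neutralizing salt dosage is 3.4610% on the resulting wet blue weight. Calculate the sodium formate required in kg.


Total_raw = N * avg_wt = 191 * 26.4640 = 5054.6240 kg
Substrate = Total_raw * (1 - loss/100) = 5054.6240 * (1 - 23.7220/100) = 3855.5661 kg
Neutralizer = Substrate * pct / 100 = 3855.5661 * 3.4610 / 100 = 133.4411 kg


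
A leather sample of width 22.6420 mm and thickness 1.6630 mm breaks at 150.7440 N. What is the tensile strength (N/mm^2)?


Formula: TS = force / (width * thickness)
Substituting: TS = 150.7440 / (22.6420 * 1.6630)
Result: 4.0034 N/mm^2


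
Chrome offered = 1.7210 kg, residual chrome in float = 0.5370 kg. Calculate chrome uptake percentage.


Formula: Uptake = (offered - residual) / offered * 100
Substituting: Uptake = (1.7210 - 0.5370) / 1.7210 * 100
Result: 68.7972 %


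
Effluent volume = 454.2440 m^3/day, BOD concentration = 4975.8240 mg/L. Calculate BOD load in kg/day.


Formula: BOD_load = volume * conc / 1000
Substituting: BOD_load = 454.2440 * 4975.8240 / 1000
Result: 2260.2382 kg/day


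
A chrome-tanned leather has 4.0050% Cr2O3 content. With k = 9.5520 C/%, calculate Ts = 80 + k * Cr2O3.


Formula: Ts = 80 + k * Cr2O3
Substituting: Ts = 80 + 9.5520 * 4.0050
Result: 118.2558 C


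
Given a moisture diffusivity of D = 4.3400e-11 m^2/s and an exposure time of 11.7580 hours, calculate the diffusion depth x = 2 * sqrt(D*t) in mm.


t = 11.7580 hr * 3600 = 42328.8000 s
D * t = 4.3400e-11 * 42328.8000 = 1.8371e-06
x = 2 * sqrt(D*t) = 2 * sqrt(1.8371e-06) = 0.00271077 m = 2.7108 mm


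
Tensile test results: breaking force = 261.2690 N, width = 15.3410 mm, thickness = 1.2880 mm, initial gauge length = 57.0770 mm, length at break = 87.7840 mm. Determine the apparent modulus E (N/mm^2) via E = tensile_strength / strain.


TS = F / (w * t) = 261.2690 / (15.3410 * 1.2880) = 13.2226 N/mm^2
strain = (Lf - L0) / L0 = (87.7840 - 57.0770) / 57.0770 = 0.5380
E = TS / strain = 13.2226 / 0.5380 = 24.5777 N/mm^2


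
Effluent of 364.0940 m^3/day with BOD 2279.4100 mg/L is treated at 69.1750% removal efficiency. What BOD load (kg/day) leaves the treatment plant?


Load_in = volume * conc / 1000 = 364.0940 * 2279.4100 / 1000 = 829.9195 kg/day
Removed = Load_in * eff / 100 = 829.9195 * 69.1750 / 100 = 574.0968 kg/day
Load_out = Load_in - Removed = 829.9195 - 574.0968 = 255.8227 kg/day


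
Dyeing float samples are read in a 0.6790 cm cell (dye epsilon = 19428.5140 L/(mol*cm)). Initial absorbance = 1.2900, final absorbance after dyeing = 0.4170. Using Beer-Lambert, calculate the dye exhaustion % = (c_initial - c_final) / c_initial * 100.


c_initial = A_i / (epsilon * l) = 1.2900 / (19428.5140 * 0.6790) = 9.7787e-05 mol/L
c_final = A_f / (epsilon * l) = 0.4170 / (19428.5140 * 0.6790) = 3.1610e-05 mol/L
Exhaustion = (c_initial - c_final) / c_initial * 100 = (9.7787e-05 - 3.1610e-05) / 9.7787e-05 * 100 = 67.6744 %


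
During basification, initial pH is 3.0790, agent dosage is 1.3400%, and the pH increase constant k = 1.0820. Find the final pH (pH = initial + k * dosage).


Formula: pH_final = pH_initial + k * base_pct
Substituting: pH_final = 3.0790 + 1.0820 * 1.3400
Result: 4.5289


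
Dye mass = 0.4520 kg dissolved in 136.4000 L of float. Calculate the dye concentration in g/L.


Formula: Conc = dye_mass(kg) / volume(L) * 1000
Substituting: Conc = 0.4520 / 136.4000 * 1000
Result: 3.3138 g/L


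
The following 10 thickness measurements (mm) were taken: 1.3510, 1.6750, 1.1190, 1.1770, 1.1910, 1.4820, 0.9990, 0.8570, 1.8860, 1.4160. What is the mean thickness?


Formula: Average = sum / n
Substituting: Average = 13.1530 / 10
Result: 1.3153 mm


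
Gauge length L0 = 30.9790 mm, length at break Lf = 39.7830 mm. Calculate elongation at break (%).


Formula: Elongation = (Lf - L0) / L0 * 100
Substituting: Elongation = (39.7830 - 30.9790) / 30.9790 * 100
Result: 28.4193 %


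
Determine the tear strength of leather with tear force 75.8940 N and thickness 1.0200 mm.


Formula: Tear strength = force / thickness
Substituting: Tear strength = 75.8940 / 1.0200
Result: 74.4059 N/mm


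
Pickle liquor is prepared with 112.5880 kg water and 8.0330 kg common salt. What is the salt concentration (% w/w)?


Formula: Conc = salt / (water + salt) * 100
Substituting: Conc = 8.0330 / (112.5880 + 8.0330) * 100
Result: 6.6597 %


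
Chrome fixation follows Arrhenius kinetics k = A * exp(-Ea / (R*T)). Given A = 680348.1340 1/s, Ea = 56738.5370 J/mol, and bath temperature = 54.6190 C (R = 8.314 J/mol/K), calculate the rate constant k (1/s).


T_K = T_C + 273.15 = 54.6190 + 273.15 = 327.7690 K
exponent = -Ea / (R * T_K) = -56738.5370 / (8.314 * 327.7690) = -20.8209
k = A * exp(exponent) = 680348.1340 * exp(-20.8209) = 6.1704e-04 1/s


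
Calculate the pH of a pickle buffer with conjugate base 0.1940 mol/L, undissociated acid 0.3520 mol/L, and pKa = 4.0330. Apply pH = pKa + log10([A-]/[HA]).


ratio = [A-] / [HA] = 0.1940 / 0.3520 = 0.5511
log10(ratio) = -0.2587
pH = pKa + log10(ratio) = 4.0330 - 0.2587 = 3.7743


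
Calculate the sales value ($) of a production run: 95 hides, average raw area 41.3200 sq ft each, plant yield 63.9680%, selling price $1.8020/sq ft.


Raw_total = N * avg_area = 95 * 41.3200 = 3925.4000 sq ft
Finished = Raw_total * yield / 100 = 3925.4000 * 63.9680 / 100 = 2510.9999 sq ft
Value = Finished * price = 2510.9999 * 1.8020 = 4524.8218 $


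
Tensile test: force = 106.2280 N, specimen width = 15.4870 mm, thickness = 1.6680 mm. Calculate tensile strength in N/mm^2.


Formula: TS = force / (width * thickness)
Substituting: TS = 106.2280 / (15.4870 * 1.6680)
Result: 4.1122 N/mm^2


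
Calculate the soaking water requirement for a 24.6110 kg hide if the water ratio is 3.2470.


Formula: Water = hide_weight * ratio
Substituting: Water = 24.6110 * 3.2470
Result: 79.9119 kg


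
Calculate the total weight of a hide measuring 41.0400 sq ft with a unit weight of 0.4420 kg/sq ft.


Formula: Weight = area * weight_per_sqft
Substituting: Weight = 41.0400 * 0.4420
Result: 18.1397 kg


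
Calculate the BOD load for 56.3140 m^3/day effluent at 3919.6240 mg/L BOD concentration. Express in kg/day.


Formula: BOD_load = volume * conc / 1000
Substituting: BOD_load = 56.3140 * 3919.6240 / 1000
Result: 220.7297 kg/day


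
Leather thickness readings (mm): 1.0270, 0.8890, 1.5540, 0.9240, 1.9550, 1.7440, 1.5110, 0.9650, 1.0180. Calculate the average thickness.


Formula: Average = sum / n
Substituting: Average = 11.5870 / 9
Result: 1.2874 mm


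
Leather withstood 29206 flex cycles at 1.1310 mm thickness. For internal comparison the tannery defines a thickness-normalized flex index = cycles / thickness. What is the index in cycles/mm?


Formula: Index = cycles / thickness
Substituting: Index = 29206 / 1.1310
Result: 25823.1653 cycles/mm


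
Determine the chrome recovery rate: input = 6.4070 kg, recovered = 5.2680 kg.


Formula: Recovery = recovered / input * 100
Substituting: Recovery = 5.2680 / 6.4070 * 100
Result: 82.2226 %


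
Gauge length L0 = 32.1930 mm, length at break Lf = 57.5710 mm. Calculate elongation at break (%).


Formula: Elongation = (Lf - L0) / L0 * 100
Substituting: Elongation = (57.5710 - 32.1930) / 32.1930 * 100
Result: 78.8308 %


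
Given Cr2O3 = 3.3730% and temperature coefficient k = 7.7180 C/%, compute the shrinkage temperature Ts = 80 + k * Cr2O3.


Formula: Ts = 80 + k * Cr2O3
Substituting: Ts = 80 + 7.7180 * 3.3730
Result: 106.0328 C


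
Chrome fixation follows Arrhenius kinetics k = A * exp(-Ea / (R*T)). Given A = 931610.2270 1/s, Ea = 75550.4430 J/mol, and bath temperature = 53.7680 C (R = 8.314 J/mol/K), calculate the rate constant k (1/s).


T_K = T_C + 273.15 = 53.7680 + 273.15 = 326.9180 K
exponent = -Ea / (R * T_K) = -75550.4430 / (8.314 * 326.9180) = -27.7964
k = A * exp(exponent) = 931610.2270 * exp(-27.7964) = 7.8963e-07 1/s


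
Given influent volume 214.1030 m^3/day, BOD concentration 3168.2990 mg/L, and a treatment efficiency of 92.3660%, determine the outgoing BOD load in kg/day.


Load_in = volume * conc / 1000 = 214.1030 * 3168.2990 / 1000 = 678.3423 kg/day
Removed = Load_in * eff / 100 = 678.3423 * 92.3660 / 100 = 626.5577 kg/day
Load_out = Load_in - Removed = 678.3423 - 626.5577 = 51.7847 kg/day


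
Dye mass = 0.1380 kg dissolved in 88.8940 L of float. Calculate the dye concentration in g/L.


Formula: Conc = dye_mass(kg) / volume(L) * 1000
Substituting: Conc = 0.1380 / 88.8940 * 1000
Result: 1.5524 g/L


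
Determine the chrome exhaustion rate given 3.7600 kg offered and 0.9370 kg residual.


Formula: Uptake = (offered - residual) / offered * 100
Substituting: Uptake = (3.7600 - 0.9370) / 3.7600 * 100
Result: 75.0798 %


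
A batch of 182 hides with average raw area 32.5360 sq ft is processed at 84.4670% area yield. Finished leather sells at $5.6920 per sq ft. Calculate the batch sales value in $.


Raw_total = N * avg_area = 182 * 32.5360 = 5921.5520 sq ft
Finished = Raw_total * yield / 100 = 5921.5520 * 84.4670 / 100 = 5001.7573 sq ft
Value = Finished * price = 5001.7573 * 5.6920 = 28470.0027 $


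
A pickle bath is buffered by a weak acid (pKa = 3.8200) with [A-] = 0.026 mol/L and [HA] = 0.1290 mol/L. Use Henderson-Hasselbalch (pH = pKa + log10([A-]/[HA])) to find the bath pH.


ratio = [A-] / [HA] = 0.026 / 0.1290 = 0.2016
log10(ratio) = -0.6956
pH = pKa + log10(ratio) = 3.8200 - 0.6956 = 3.1244


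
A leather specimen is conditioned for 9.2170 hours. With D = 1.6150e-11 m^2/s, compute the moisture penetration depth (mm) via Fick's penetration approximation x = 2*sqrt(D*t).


t = 9.2170 hr * 3600 = 33181.2000 s
D * t = 1.6150e-11 * 33181.2000 = 5.3588e-07
x = 2 * sqrt(D*t) = 2 * sqrt(5.3588e-07) = 0.00146407 m = 1.4641 mm


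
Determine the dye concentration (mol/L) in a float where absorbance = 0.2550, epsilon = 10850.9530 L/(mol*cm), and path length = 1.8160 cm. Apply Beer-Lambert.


Formula: c = A / (epsilon * l)
Substituting: c = 0.2550 / (10850.9530 * 1.8160)
Result: 1.2941e-05 mol/L


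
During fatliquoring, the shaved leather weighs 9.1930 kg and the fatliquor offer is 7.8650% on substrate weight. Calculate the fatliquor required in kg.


Formula: Fat = substrate * pct / 100
Substituting: Fat = 9.1930 * 7.8650 / 100
Result: 0.7230 kg


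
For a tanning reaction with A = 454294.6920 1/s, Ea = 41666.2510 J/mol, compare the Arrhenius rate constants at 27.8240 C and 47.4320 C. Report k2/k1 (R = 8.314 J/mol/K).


T1 = 27.8240 + 273.15 = 300.9740 K; T2 = 47.4320 + 273.15 = 320.5820 K
k1 = A * exp(-Ea/(R*T1)) = 454294.6920 * exp(-41666.2510/(8.314*300.9740)) = 0.0266572 1/s
k2 = A * exp(-Ea/(R*T2)) = 454294.6920 * exp(-41666.2510/(8.314*320.5820)) = 0.0738112 1/s
k2/k1 = 0.0738112 / 0.0266572 = 2.7689


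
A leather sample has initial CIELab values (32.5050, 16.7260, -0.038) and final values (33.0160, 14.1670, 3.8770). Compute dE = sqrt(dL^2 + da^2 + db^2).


dL = 0.5110, da = -2.5590, db = 3.9150
dE = sqrt(0.5110^2 + (-2.5590)^2 + 3.9150^2) = 4.7050


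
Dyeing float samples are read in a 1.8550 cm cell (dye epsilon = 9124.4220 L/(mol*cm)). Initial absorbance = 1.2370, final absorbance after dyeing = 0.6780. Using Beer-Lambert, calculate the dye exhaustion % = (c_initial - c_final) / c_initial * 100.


c_initial = A_i / (epsilon * l) = 1.2370 / (9124.4220 * 1.8550) = 7.3084e-05 mol/L
c_final = A_f / (epsilon * l) = 0.6780 / (9124.4220 * 1.8550) = 4.0057e-05 mol/L
Exhaustion = (c_initial - c_final) / c_initial * 100 = (7.3084e-05 - 4.0057e-05) / 7.3084e-05 * 100 = 45.1900 %


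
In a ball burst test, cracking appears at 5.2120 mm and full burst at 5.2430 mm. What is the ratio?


Formula: Ratio = crack / burst
Substituting: Ratio = 5.2120 / 5.2430
Result: 0.9941


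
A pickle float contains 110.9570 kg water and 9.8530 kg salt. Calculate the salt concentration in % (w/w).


Formula: Conc = salt / (water + salt) * 100
Substituting: Conc = 9.8530 / (110.9570 + 9.8530) * 100
Result: 8.1558 %


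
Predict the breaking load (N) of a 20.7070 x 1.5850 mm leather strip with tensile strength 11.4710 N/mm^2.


Formula: F = TS * w * t
Substituting: F = 11.4710 * 20.7070 * 1.5850
Result: 376.4850 N


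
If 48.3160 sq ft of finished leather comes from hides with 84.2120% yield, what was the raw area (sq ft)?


Formula: raw = finished * 100 / yield
Substituting: raw = 48.3160 * 100 / 84.2120
Result: 57.3742 sq ft


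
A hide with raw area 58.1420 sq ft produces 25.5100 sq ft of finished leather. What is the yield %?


Formula: Yield = finished / raw * 100
Substituting: Yield = 25.5100 / 58.1420 * 100
Result: 43.8753 %


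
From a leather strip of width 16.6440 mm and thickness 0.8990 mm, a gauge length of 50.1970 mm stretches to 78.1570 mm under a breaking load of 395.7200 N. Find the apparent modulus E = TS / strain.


TS = F / (w * t) = 395.7200 / (16.6440 * 0.8990) = 26.4466 N/mm^2
strain = (Lf - L0) / L0 = (78.1570 - 50.1970) / 50.1970 = 0.5570
E = TS / strain = 26.4466 / 0.5570 = 47.4801 N/mm^2


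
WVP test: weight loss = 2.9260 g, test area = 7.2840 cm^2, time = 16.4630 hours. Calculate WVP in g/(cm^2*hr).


Formula: WVP = loss / (area * time)
Substituting: WVP = 2.9260 / (7.2840 * 16.4630)
Result: 0.0244003 g/(cm^2*hr)


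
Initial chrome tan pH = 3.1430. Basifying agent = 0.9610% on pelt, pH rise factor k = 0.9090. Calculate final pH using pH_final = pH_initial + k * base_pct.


Formula: pH_final = pH_initial + k * base_pct
Substituting: pH_final = 3.1430 + 0.9090 * 0.9610
Result: 4.0165


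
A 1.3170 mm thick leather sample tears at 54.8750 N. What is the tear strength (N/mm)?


Formula: Tear strength = force / thickness
Substituting: Tear strength = 54.8750 / 1.3170
Result: 41.6667 N/mm


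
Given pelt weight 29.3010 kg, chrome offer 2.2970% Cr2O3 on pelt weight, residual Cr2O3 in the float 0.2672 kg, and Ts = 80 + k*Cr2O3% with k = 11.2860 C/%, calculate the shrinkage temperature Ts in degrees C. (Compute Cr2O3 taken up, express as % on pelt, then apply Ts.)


Offered = pelt * offer_pct / 100 = 29.3010 * 2.2970 / 100 = 0.6730 kg
Uptake = offered - residual = 0.6730 - 0.2672 = 0.4058 kg
Cr2O3% on pelt = uptake / pelt * 100 = 0.4058 / 29.3010 * 100 = 1.3851 %
Ts = 80 + k * Cr2O3% = 80 + 11.2860 * 1.3851 = 95.6321 C


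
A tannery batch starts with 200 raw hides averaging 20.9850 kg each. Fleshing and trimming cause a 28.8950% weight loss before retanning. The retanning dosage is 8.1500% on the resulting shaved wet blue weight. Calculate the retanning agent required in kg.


Total_raw = N * avg_wt = 200 * 20.9850 = 4197.0000 kg
Substrate = Total_raw * (1 - loss/100) = 4197.0000 * (1 - 28.8950/100) = 2984.2768 kg
Retan = Substrate * pct / 100 = 2984.2768 * 8.1500 / 100 = 243.2186 kg


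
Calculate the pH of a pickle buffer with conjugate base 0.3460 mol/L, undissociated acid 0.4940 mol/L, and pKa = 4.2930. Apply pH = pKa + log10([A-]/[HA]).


ratio = [A-] / [HA] = 0.3460 / 0.4940 = 0.7004
log10(ratio) = -0.1547
pH = pKa + log10(ratio) = 4.2930 - 0.1547 = 4.1383


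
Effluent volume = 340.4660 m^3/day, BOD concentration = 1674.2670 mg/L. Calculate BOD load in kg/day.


Formula: BOD_load = volume * conc / 1000
Substituting: BOD_load = 340.4660 * 1674.2670 / 1000
Result: 570.0310 kg/day


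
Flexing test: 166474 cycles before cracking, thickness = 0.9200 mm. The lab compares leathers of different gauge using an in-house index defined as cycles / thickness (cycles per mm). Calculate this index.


Formula: Index = cycles / thickness
Substituting: Index = 166474 / 0.9200
Result: 180950.0000 cycles/mm


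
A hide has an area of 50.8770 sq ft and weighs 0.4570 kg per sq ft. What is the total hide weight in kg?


Formula: Weight = area * weight_per_sqft
Substituting: Weight = 50.8770 * 0.4570
Result: 23.2508 kg


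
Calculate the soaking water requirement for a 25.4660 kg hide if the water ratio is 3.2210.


Formula: Water = hide_weight * ratio
Substituting: Water = 25.4660 * 3.2210
Result: 82.0260 kg


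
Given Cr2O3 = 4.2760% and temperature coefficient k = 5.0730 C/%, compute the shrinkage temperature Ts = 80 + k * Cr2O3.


Formula: Ts = 80 + k * Cr2O3
Substituting: Ts = 80 + 5.0730 * 4.2760
Result: 101.6921 C


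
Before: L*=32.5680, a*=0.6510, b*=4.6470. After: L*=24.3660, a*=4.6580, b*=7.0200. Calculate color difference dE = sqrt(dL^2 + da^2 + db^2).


dL = -8.2020, da = 4.0070, db = 2.3730
dE = sqrt((-8.2020)^2 + 4.0070^2 + 2.3730^2) = 9.4319


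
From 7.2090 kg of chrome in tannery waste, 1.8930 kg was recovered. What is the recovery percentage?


Formula: Recovery = recovered / input * 100
Substituting: Recovery = 1.8930 / 7.2090 * 100
Result: 26.2588 %


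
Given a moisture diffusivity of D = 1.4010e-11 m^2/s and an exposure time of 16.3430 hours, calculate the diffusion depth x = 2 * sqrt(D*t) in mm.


t = 16.3430 hr * 3600 = 58834.8000 s
D * t = 1.4010e-11 * 58834.8000 = 8.2428e-07
x = 2 * sqrt(D*t) = 2 * sqrt(8.2428e-07) = 0.00181579 m = 1.8158 mm


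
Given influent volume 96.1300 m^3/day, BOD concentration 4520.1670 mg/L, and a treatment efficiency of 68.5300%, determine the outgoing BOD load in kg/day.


Load_in = volume * conc / 1000 = 96.1300 * 4520.1670 / 1000 = 434.5237 kg/day
Removed = Load_in * eff / 100 = 434.5237 * 68.5300 / 100 = 297.7791 kg/day
Load_out = Load_in - Removed = 434.5237 - 297.7791 = 136.7446 kg/day
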